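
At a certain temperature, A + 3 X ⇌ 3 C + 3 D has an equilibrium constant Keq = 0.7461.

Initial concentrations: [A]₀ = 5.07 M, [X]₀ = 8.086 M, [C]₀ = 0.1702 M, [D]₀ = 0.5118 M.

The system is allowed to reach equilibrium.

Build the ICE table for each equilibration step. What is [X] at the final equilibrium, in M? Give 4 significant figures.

Q₀ = 2.4659e-07 vs Keq = 0.7461 ⇒ Q<K, forward
Step 1:
                  A         X         C         D
  init         5.07     8.086    0.1702    0.5118
  Δ         -0.8404    -2.521     2.521     2.521
  eq           4.23     5.565     2.691     3.033
  solve Keq expr → x = 0.8404; check Q = 0.7461

[X]_eq = 5.565 M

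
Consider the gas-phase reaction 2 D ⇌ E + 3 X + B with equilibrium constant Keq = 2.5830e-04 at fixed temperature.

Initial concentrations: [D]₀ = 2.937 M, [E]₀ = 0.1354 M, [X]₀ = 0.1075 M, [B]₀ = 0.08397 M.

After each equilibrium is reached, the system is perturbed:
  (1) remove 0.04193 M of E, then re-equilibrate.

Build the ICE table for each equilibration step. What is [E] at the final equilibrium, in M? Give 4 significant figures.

[E]_eq = 0.1872 M

Q₀ = 1.6374e-06 vs Keq = 2.5830e-04 ⇒ Q<K, forward
Step 1:
                  D         E         X         B
  I           2.937    0.1354    0.1075   0.08397
  C          -0.176   0.08799     0.264   0.08799
  E           2.761    0.2234    0.3715     0.172
  solve Keq expr → x = 0.08799; check Q = 2.5830e-04
Then remove 0.04193 M of E.
Step 2:
                  D         E         X         B
  I           2.761    0.1815    0.3715     0.172
  C        -0.01146   0.00573   0.01719   0.00573
  E            2.75    0.1872    0.3887    0.1777
  solve Keq expr → x = 0.00573; check Q = 2.5830e-04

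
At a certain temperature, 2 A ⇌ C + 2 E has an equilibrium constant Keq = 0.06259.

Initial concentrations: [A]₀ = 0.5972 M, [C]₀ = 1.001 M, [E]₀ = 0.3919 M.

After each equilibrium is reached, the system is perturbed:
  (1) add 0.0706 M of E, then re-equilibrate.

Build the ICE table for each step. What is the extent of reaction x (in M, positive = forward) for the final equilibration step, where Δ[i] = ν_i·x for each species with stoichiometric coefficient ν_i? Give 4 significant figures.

x = -0.02665 M

Q₀ = 0.4311 vs Keq = 0.06259 ⇒ Q>K, reverse
Step 1:
                   A          C          E
  init        0.5972      1.001     0.3919
  Δ           0.1862    -0.0931    -0.1862
  eq          0.7834     0.9079     0.2057
  solve Keq expr → x = -0.0931; check Q = 0.06259
Then add 0.0706 M of E.
Step 2:
                   A          C          E
  init        0.7834     0.9079     0.2763
  Δ          0.05331   -0.02665   -0.05331
  eq          0.8367     0.8812      0.223
  solve Keq expr → x = -0.02665; check Q = 0.06259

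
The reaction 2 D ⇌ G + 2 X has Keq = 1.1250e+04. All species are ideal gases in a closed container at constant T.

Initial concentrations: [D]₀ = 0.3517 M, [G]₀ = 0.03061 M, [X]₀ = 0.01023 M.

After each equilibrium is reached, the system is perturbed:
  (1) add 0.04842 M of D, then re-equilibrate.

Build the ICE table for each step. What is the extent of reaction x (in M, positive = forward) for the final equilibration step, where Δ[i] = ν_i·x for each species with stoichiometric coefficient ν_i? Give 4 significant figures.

Q₀ = 2.5898e-05 vs Keq = 1.1250e+04 ⇒ Q<K, forward
Step 1:
                    D           G           X
  init         0.3517     0.03061     0.01023
  Δ           -0.3502      0.1751      0.3502
  eq         0.001541      0.2057      0.3604
  solve Keq expr → x = 0.1751; check Q = 1.1250e+04
Then add 0.04842 M of D.
Step 2:
                    D           G           X
  init        0.04996      0.2057      0.3604
  Δ          -0.04811     0.02406     0.04811
  eq         0.001846      0.2297      0.4085
  solve Keq expr → x = 0.02406; check Q = 1.1250e+04

x = 0.02406 M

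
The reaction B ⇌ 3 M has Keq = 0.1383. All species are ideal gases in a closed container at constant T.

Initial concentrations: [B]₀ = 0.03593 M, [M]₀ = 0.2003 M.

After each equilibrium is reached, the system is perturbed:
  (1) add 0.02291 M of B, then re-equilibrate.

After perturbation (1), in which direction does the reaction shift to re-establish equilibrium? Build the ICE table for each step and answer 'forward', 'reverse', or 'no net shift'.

Direction: forward

Q₀ = 0.2237 vs Keq = 0.1383 ⇒ Q>K, reverse
Step 1:
                  B         M
  I         0.03593    0.2003
  C        0.006597  -0.01979
  E         0.04253    0.1805
  solve Keq expr → x = -0.006597; check Q = 0.1383
Then add 0.02291 M of B.
Step 2:
                  B         M
  I         0.06544    0.1805
  C         -0.0068    0.0204
  E         0.05864    0.2009
  solve Keq expr → x = 0.0068; check Q = 0.1383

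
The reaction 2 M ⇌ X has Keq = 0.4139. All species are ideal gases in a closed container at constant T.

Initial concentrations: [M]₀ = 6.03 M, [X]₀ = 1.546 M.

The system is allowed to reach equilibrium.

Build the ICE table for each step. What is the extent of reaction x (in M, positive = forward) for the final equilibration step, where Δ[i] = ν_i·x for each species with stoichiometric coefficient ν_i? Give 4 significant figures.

x = 1.63 M

Q₀ = 0.04252 vs Keq = 0.4139 ⇒ Q<K, forward
Step 1:
                  M         X
  Initial      6.03     1.546
  Change      -3.26      1.63
  Equil        2.77     3.176
  solve Keq expr → x = 1.63; check Q = 0.4139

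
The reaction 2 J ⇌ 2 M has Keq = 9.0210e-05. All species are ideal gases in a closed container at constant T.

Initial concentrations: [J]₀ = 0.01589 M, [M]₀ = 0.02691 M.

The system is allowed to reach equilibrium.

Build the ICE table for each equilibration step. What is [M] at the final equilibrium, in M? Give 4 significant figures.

[M]_eq = 4.0269e-04 M

Q₀ = 2.868 vs Keq = 9.0210e-05 ⇒ Q>K, reverse
Step 1:
                    J           M
  Initial     0.01589     0.02691
  Change      0.02651    -0.02651
  Equil        0.0424  4.0269e-04
  solve Keq expr → x = -0.01325; check Q = 9.0210e-05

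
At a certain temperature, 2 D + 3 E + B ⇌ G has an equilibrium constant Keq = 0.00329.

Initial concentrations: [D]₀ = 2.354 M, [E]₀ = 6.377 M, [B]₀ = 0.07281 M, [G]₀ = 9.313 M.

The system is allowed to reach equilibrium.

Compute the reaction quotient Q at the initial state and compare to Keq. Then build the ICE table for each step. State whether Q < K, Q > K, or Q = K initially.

Q₀ = 0.08901; Q > K (proceeds reverse)

Q₀ = 0.08901 vs Keq = 0.00329 ⇒ Q>K, reverse
Step 1:
                    D           E           B           G
  Initial       2.354       6.377     0.07281       9.313
  Change       0.9243       1.386      0.4622     -0.4622
  Equil         3.278       7.763       0.535       8.851
  solve Keq expr → x = -0.4622; check Q = 0.00329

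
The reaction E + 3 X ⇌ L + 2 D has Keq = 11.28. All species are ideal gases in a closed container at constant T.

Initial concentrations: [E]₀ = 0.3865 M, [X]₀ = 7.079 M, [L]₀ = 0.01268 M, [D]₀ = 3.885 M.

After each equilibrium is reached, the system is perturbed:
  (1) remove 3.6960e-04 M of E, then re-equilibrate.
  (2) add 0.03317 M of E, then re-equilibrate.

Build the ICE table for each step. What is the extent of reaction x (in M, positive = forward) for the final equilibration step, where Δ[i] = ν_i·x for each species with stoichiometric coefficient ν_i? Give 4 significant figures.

x = 0.03255 M

Q₀ = 0.001396 vs Keq = 11.28 ⇒ Q<K, forward
Step 1:
                  E         X         L         D
  I          0.3865     7.079   0.01268     3.885
  C         -0.3829    -1.149    0.3829    0.7657
  E        0.003636      5.93    0.3955     4.651
  solve Keq expr → x = 0.3829; check Q = 11.28
Then remove 3.6960e-04 M of E.
Step 2:
                  E         X         L         D
  I        0.003267      5.93    0.3955     4.651
  C       3.6313e-04  0.001089 -3.6313e-04 -7.2625e-04
  E         0.00363     5.931    0.3952      4.65
  solve Keq expr → x = -3.6313e-04; check Q = 11.28
Then add 0.03317 M of E.
Step 3:
                  E         X         L         D
  I          0.0368     5.931    0.3952      4.65
  C        -0.03255  -0.09766   0.03255   0.06511
  E        0.004246     5.834    0.4277     4.715
  solve Keq expr → x = 0.03255; check Q = 11.28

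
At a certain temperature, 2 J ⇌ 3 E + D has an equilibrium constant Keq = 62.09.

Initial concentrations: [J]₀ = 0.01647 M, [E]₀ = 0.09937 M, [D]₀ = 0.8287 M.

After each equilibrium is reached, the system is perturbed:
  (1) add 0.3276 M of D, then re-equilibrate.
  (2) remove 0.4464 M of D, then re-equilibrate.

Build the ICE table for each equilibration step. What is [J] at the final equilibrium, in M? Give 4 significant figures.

Q₀ = 2.998 vs Keq = 62.09 ⇒ Q<K, forward
Step 1:
                  J         E         D
  Initial   0.01647   0.09937    0.8287
  Change   -0.01182   0.01774  0.005912
  Equil    0.004646    0.1171    0.8346
  solve Keq expr → x = 0.005912; check Q = 62.09
Then add 0.3276 M of D.
Step 2:
                  J         E         D
  Initial  0.004646    0.1171     1.162
  Change  7.5620e-04 -0.001134 -3.7810e-04
  Equil    0.005402     0.116     1.162
  solve Keq expr → x = -3.7810e-04; check Q = 62.09
Then remove 0.4464 M of D.
Step 3:
                  J         E         D
  Initial  0.005402     0.116    0.7154
  Change  -0.001073  0.001609 5.3644e-04
  Equil     0.00433    0.1176     0.716
  solve Keq expr → x = 5.3644e-04; check Q = 62.09

[J]_eq = 0.00433 M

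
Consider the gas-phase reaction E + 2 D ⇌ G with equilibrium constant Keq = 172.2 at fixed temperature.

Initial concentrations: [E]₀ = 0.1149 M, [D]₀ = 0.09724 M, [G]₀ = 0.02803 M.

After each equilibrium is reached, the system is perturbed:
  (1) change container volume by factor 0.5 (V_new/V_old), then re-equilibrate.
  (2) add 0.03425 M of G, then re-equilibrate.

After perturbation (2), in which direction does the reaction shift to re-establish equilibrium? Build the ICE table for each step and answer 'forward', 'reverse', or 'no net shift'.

Q₀ = 25.8 vs Keq = 172.2 ⇒ Q<K, forward
Step 1:
                    E           D           G
  I            0.1149     0.09724     0.02803
  C          -0.02106    -0.04212     0.02106
  E           0.09384     0.05512     0.04909
  solve Keq expr → x = 0.02106; check Q = 172.2
Then change container volume by factor 0.5 (V_new/V_old).
Step 2:
                    E           D           G
  I            0.1877      0.1102     0.09818
  C          -0.02254    -0.04508     0.02254
  E            0.1651     0.06516      0.1207
  solve Keq expr → x = 0.02254; check Q = 172.2
Then add 0.03425 M of G.
Step 3:
                    E           D           G
  I            0.1651     0.06516       0.155
  C          0.003527    0.007054   -0.003527
  E            0.1687     0.07221      0.1514
  solve Keq expr → x = -0.003527; check Q = 172.2

Direction: reverse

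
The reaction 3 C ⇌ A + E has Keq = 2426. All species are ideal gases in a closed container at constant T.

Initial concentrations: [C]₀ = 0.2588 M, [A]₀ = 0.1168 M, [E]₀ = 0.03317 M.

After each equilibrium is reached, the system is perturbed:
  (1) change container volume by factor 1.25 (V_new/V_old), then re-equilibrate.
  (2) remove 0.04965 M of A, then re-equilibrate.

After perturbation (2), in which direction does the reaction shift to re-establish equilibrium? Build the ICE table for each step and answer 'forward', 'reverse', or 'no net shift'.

Q₀ = 0.2235 vs Keq = 2426 ⇒ Q<K, forward
Step 1:
                   C          A          E
  I           0.2588     0.1168    0.03317
  C          -0.2379    0.07931    0.07931
  E          0.02087     0.1961     0.1125
  solve Keq expr → x = 0.07931; check Q = 2426
Then change container volume by factor 1.25 (V_new/V_old).
Step 2:
                   C          A          E
  I           0.0167     0.1569    0.08998
  C         0.001246 -4.1525e-04 -4.1525e-04
  E          0.01794     0.1565    0.08957
  solve Keq expr → x = -4.1525e-04; check Q = 2426
Then remove 0.04965 M of A.
Step 3:
                   C          A          E
  I          0.01794     0.1068    0.08957
  C        -0.002069 6.8977e-04 6.8977e-04
  E          0.01587     0.1075    0.09026
  solve Keq expr → x = 6.8977e-04; check Q = 2426

Direction: forward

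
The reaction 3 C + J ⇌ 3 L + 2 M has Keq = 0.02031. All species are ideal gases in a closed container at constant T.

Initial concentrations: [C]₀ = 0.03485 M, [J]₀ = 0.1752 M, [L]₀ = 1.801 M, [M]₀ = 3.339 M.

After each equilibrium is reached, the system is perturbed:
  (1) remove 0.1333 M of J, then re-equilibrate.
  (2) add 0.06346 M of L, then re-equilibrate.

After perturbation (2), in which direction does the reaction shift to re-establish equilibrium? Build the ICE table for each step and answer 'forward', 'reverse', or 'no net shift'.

Q₀ = 8.7828e+06 vs Keq = 0.02031 ⇒ Q>K, reverse
Step 1:
                  C         J         L         M
  Initial   0.03485    0.1752     1.801     3.339
  Change      1.576    0.5254    -1.576    -1.051
  Equil       1.611    0.7006    0.2248     2.288
  solve Keq expr → x = -0.5254; check Q = 0.02031
Then remove 0.1333 M of J.
Step 2:
                  C         J         L         M
  Initial     1.611    0.5673    0.2248     2.288
  Change     0.0126  0.004198   -0.0126 -0.008397
  Equil       1.624    0.5715    0.2122      2.28
  solve Keq expr → x = -0.004198; check Q = 0.02031
Then add 0.06346 M of L.
Step 3:
                  C         J         L         M
  Initial     1.624    0.5715    0.2757      2.28
  Change    0.05216   0.01739  -0.05216  -0.03478
  Equil       1.676    0.5889    0.2235     2.245
  solve Keq expr → x = -0.01739; check Q = 0.02031

Direction: reverse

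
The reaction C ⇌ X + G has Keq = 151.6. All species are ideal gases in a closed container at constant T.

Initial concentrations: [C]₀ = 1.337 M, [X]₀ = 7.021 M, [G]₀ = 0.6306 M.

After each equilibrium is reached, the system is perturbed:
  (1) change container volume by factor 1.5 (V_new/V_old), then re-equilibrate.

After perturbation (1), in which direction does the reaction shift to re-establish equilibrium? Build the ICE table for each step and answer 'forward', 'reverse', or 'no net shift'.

Q₀ = 3.311 vs Keq = 151.6 ⇒ Q<K, forward
Step 1:
                  C         X         G
  Initial     1.337     7.021    0.6306
  Change     -1.235     1.235     1.235
  Equil      0.1016     8.256     1.866
  solve Keq expr → x = 1.235; check Q = 151.6
Then change container volume by factor 1.5 (V_new/V_old).
Step 2:
                  C         X         G
  Initial   0.06775     5.504     1.244
  Change   -0.02162   0.02162   0.02162
  Equil     0.04613     5.526     1.266
  solve Keq expr → x = 0.02162; check Q = 151.6

Direction: forward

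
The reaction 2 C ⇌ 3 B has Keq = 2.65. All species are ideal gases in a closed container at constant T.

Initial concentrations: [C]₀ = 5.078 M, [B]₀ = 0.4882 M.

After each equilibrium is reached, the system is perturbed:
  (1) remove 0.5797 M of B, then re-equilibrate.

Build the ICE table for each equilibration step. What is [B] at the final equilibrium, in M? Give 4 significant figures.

[B]_eq = 2.922 M

Q₀ = 0.004512 vs Keq = 2.65 ⇒ Q<K, forward
Step 1:
                   C          B
  init         5.078     0.4882
  Δ           -1.737      2.605
  eq           3.341      3.093
  solve Keq expr → x = 0.8683; check Q = 2.65
Then remove 0.5797 M of B.
Step 2:
                   C          B
  init         3.341      2.513
  Δ          -0.2727      0.409
  eq           3.069      2.922
  solve Keq expr → x = 0.1363; check Q = 2.65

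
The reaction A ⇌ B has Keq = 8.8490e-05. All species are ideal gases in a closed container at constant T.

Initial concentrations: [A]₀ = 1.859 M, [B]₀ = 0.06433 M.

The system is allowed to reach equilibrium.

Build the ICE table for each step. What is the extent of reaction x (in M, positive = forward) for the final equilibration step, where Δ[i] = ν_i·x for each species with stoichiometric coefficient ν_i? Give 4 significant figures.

Q₀ = 0.0346 vs Keq = 8.8490e-05 ⇒ Q>K, reverse
Step 1:
                    A           B
  init          1.859     0.06433
  Δ           0.06416    -0.06416
  eq            1.923  1.7018e-04
  solve Keq expr → x = -0.06416; check Q = 8.8490e-05

x = -0.06416 M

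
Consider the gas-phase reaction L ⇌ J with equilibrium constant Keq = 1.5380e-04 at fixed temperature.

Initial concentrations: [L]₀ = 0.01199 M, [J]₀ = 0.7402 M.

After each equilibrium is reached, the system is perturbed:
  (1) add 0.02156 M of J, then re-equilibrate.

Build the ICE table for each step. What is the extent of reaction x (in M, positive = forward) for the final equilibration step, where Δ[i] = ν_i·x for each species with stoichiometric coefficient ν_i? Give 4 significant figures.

Q₀ = 61.73 vs Keq = 1.5380e-04 ⇒ Q>K, reverse
Step 1:
                    L           J
  Initial     0.01199      0.7402
  Change       0.7401     -0.7401
  Equil        0.7521  1.1567e-04
  solve Keq expr → x = -0.7401; check Q = 1.5380e-04
Then add 0.02156 M of J.
Step 2:
                    L           J
  Initial      0.7521     0.02168
  Change      0.02156    -0.02156
  Equil        0.7736  1.1898e-04
  solve Keq expr → x = -0.02156; check Q = 1.5380e-04

x = -0.02156 M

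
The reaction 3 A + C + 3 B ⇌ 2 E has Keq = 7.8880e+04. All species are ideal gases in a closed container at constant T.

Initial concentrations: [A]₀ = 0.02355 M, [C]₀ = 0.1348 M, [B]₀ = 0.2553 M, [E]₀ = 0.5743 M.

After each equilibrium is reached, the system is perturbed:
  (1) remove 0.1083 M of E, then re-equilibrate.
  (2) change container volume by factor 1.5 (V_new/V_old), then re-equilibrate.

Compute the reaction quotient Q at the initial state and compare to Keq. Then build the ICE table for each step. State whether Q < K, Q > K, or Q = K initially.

Q₀ = 1.1258e+07; Q > K (proceeds reverse)

Q₀ = 1.1258e+07 vs Keq = 7.8880e+04 ⇒ Q>K, reverse
Step 1:
                    A           C           B           E
  I           0.02355      0.1348      0.2553      0.5743
  C           0.06502     0.02167     0.06502    -0.04335
  E           0.08857      0.1565      0.3203       0.531
  solve Keq expr → x = -0.02167; check Q = 7.8880e+04
Then remove 0.1083 M of E.
Step 2:
                    A           C           B           E
  I           0.08857      0.1565      0.3203      0.4227
  C         -0.009033   -0.003011   -0.009033    0.006022
  E           0.07954      0.1535      0.3113      0.4287
  solve Keq expr → x = 0.003011; check Q = 7.8880e+04
Then change container volume by factor 1.5 (V_new/V_old).
Step 3:
                    A           C           B           E
  I           0.05303      0.1023      0.2075      0.2858
  C           0.03069     0.01023     0.03069    -0.02046
  E           0.08371      0.1125      0.2382      0.2653
  solve Keq expr → x = -0.01023; check Q = 7.8880e+04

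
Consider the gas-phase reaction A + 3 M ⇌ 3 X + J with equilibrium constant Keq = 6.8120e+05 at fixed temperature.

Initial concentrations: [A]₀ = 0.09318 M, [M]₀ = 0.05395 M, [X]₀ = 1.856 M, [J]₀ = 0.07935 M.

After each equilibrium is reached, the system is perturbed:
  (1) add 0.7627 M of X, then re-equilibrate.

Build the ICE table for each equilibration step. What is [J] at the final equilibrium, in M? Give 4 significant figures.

[J]_eq = 0.08725 M

Q₀ = 3.4672e+04 vs Keq = 6.8120e+05 ⇒ Q<K, forward
Step 1:
                    A           M           X           J
  I           0.09318     0.05395       1.856     0.07935
  C          -0.01062    -0.03187     0.03187     0.01062
  E           0.08256     0.02208       1.888     0.08997
  solve Keq expr → x = 0.01062; check Q = 6.8120e+05
Then add 0.7627 M of X.
Step 2:
                    A           M           X           J
  I           0.08256     0.02208       2.651     0.08997
  C          0.002727     0.00818    -0.00818   -0.002727
  E           0.08528     0.03026       2.642     0.08725
  solve Keq expr → x = -0.002727; check Q = 6.8120e+05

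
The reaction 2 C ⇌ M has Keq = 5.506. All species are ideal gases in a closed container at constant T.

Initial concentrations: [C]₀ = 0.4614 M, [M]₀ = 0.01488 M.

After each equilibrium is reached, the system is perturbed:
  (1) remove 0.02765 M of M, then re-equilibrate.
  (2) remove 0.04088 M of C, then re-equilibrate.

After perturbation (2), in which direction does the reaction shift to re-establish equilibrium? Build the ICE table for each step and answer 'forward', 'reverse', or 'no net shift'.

Q₀ = 0.0699 vs Keq = 5.506 ⇒ Q<K, forward
Step 1:
                  C         M
  I          0.4614   0.01488
  C         -0.2908    0.1454
  E          0.1706    0.1603
  solve Keq expr → x = 0.1454; check Q = 5.506
Then remove 0.02765 M of M.
Step 2:
                  C         M
  I          0.1706    0.1326
  C        -0.01195  0.005977
  E          0.1587    0.1386
  solve Keq expr → x = 0.005977; check Q = 5.506
Then remove 0.04088 M of C.
Step 3:
                  C         M
  I          0.1178    0.1386
  C         0.03157  -0.01579
  E          0.1494    0.1228
  solve Keq expr → x = -0.01579; check Q = 5.506

Direction: reverse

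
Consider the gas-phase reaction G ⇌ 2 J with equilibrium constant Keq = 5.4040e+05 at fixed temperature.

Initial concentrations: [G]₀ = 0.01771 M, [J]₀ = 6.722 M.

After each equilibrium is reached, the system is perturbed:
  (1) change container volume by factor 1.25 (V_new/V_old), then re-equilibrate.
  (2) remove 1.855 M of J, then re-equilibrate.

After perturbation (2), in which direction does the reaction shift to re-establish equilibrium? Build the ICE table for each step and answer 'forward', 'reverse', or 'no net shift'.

Q₀ = 2551 vs Keq = 5.4040e+05 ⇒ Q<K, forward
Step 1:
                   G          J
  Initial    0.01771      6.722
  Change    -0.01763    0.03525
  Equil   8.4494e-05      6.757
  solve Keq expr → x = 0.01763; check Q = 5.4040e+05
Then change container volume by factor 1.25 (V_new/V_old).
Step 2:
                   G          J
  Initial 6.7595e-05      5.406
  Change  -1.3518e-05 2.7037e-05
  Equil   5.4077e-05      5.406
  solve Keq expr → x = 1.3518e-05; check Q = 5.4040e+05
Then remove 1.855 M of J.
Step 3:
                   G          J
  Initial 5.4077e-05      3.551
  Change  -3.0744e-05 6.1488e-05
  Equil   2.3332e-05      3.551
  solve Keq expr → x = 3.0744e-05; check Q = 5.4040e+05

Direction: forward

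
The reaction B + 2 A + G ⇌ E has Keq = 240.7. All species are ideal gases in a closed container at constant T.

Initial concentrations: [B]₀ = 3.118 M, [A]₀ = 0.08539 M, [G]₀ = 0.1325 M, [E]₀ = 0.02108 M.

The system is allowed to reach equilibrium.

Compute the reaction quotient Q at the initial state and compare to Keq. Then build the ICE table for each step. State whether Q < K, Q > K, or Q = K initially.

Q₀ = 6.998 vs Keq = 240.7 ⇒ Q<K, forward
Step 1:
                   B          A          G          E
  init         3.118    0.08539     0.1325    0.02108
  Δ         -0.02979   -0.05958   -0.02979    0.02979
  eq           3.088    0.02581     0.1027    0.05087
  solve Keq expr → x = 0.02979; check Q = 240.7

Q₀ = 6.998; Q < K (proceeds forward)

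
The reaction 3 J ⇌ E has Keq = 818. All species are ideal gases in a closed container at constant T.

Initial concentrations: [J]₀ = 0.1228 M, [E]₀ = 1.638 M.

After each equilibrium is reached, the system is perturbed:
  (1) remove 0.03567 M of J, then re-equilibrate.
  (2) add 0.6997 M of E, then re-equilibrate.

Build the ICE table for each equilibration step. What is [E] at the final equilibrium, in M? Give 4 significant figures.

Q₀ = 884.5 vs Keq = 818 ⇒ Q>K, reverse
Step 1:
                  J         E
  init       0.1228     1.638
  Δ        0.003216 -0.001072
  eq          0.126     1.637
  solve Keq expr → x = -0.001072; check Q = 818
Then remove 0.03567 M of J.
Step 2:
                  J         E
  init      0.09035     1.637
  Δ         0.03537  -0.01179
  eq         0.1257     1.625
  solve Keq expr → x = -0.01179; check Q = 818
Then add 0.6997 M of E.
Step 3:
                  J         E
  init       0.1257     2.325
  Δ         0.01583 -0.005276
  eq         0.1415      2.32
  solve Keq expr → x = -0.005276; check Q = 818

[E]_eq = 2.32 M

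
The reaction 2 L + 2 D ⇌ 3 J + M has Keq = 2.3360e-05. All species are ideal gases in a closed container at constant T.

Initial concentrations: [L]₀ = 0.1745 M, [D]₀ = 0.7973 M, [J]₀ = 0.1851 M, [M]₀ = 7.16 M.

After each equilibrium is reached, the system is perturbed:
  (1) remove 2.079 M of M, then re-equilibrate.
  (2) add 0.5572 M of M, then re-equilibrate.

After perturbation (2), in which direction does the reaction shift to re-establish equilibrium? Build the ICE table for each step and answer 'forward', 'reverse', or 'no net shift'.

Direction: reverse

Q₀ = 2.346 vs Keq = 2.3360e-05 ⇒ Q>K, reverse
Step 1:
                    L           D           J           M
  init         0.1745      0.7973      0.1851        7.16
  Δ            0.1193      0.1193     -0.1789    -0.05963
  eq           0.2938      0.9166    0.006202         7.1
  solve Keq expr → x = -0.05963; check Q = 2.3360e-05
Then remove 2.079 M of M.
Step 2:
                    L           D           J           M
  init         0.2938      0.9166    0.006202       5.021
  Δ       -4.9909e-04 -4.9909e-04  7.4864e-04  2.4955e-04
  eq           0.2933      0.9161     0.00695       5.022
  solve Keq expr → x = 2.4955e-04; check Q = 2.3360e-05
Then add 0.5572 M of M.
Step 3:
                    L           D           J           M
  init         0.2933      0.9161     0.00695       5.579
  Δ        1.5757e-04  1.5757e-04 -2.3635e-04 -7.8783e-05
  eq           0.2934      0.9162    0.006714       5.579
  solve Keq expr → x = -7.8783e-05; check Q = 2.3360e-05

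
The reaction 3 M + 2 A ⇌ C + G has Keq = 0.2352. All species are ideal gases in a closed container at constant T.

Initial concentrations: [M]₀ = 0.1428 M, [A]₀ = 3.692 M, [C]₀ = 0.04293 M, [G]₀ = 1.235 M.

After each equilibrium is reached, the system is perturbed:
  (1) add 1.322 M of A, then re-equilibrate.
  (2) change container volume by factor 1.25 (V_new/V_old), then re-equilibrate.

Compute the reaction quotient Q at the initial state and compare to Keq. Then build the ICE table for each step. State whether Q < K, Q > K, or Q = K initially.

Q₀ = 1.336 vs Keq = 0.2352 ⇒ Q>K, reverse
Step 1:
                    M           A           C           G
  init         0.1428       3.692     0.04293       1.235
  Δ           0.06065     0.04043    -0.02022    -0.02022
  eq           0.2034       3.732     0.02271       1.215
  solve Keq expr → x = -0.02022; check Q = 0.2352
Then add 1.322 M of A.
Step 2:
                    M           A           C           G
  init         0.2034       5.054     0.02271       1.215
  Δ          -0.02099    -0.01399    0.006996    0.006996
  eq           0.1825        5.04     0.02971       1.222
  solve Keq expr → x = 0.006996; check Q = 0.2352
Then change container volume by factor 1.25 (V_new/V_old).
Step 3:
                    M           A           C           G
  init          0.146       4.032     0.02377      0.9774
  Δ           0.01846     0.01231   -0.006155   -0.006155
  eq           0.1644       4.045     0.01761      0.9713
  solve Keq expr → x = -0.006155; check Q = 0.2352

Q₀ = 1.336; Q > K (proceeds reverse)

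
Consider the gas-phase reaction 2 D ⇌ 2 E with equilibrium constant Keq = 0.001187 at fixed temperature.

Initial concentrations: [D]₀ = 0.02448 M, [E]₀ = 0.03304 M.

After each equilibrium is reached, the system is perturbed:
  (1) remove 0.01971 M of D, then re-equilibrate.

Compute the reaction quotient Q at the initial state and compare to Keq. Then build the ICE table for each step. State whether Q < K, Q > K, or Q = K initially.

Q₀ = 1.822; Q > K (proceeds reverse)

Q₀ = 1.822 vs Keq = 0.001187 ⇒ Q>K, reverse
Step 1:
                  D         E
  I         0.02448   0.03304
  C         0.03112  -0.03112
  E          0.0556  0.001916
  solve Keq expr → x = -0.01556; check Q = 0.001187
Then remove 0.01971 M of D.
Step 2:
                  D         E
  I         0.03589  0.001916
  C       6.5645e-04 -6.5645e-04
  E         0.03655  0.001259
  solve Keq expr → x = -3.2822e-04; check Q = 0.001187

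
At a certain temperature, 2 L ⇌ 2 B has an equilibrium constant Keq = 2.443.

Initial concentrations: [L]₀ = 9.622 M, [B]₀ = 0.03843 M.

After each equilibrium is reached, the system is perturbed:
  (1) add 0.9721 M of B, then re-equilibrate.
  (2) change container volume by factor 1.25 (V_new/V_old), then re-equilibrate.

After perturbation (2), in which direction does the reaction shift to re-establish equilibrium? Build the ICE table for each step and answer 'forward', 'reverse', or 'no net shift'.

Direction: no net shift

Q₀ = 1.5952e-05 vs Keq = 2.443 ⇒ Q<K, forward
Step 1:
                   L          B
  I            9.622    0.03843
  C           -5.853      5.853
  E            3.769      5.891
  solve Keq expr → x = 2.926; check Q = 2.443
Then add 0.9721 M of B.
Step 2:
                   L          B
  I            3.769      6.863
  C           0.3793    -0.3793
  E            4.148      6.484
  solve Keq expr → x = -0.1896; check Q = 2.443
Then change container volume by factor 1.25 (V_new/V_old).
Step 3:
                   L          B
  I            3.319      5.187
  C                0          0
  E            3.319      5.187
  solve Keq expr → x = 0; check Q = 2.443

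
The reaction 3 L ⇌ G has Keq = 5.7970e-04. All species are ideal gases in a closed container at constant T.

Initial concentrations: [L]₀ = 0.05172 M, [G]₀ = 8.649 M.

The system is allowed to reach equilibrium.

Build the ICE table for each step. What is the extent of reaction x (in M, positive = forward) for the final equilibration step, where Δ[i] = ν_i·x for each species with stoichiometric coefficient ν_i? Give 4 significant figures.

x = -5.709 M

Q₀ = 6.2516e+04 vs Keq = 5.7970e-04 ⇒ Q>K, reverse
Step 1:
                    L           G
  init        0.05172       8.649
  Δ             17.13      -5.709
  eq            17.18        2.94
  solve Keq expr → x = -5.709; check Q = 5.7970e-04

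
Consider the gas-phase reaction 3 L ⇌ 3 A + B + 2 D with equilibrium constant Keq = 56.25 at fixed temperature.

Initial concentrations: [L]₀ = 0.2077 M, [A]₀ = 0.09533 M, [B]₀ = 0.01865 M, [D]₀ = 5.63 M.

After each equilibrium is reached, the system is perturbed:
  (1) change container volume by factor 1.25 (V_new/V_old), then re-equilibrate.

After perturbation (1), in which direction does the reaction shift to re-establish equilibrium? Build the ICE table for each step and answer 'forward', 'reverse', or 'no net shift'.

Q₀ = 0.05716 vs Keq = 56.25 ⇒ Q<K, forward
Step 1:
                   L          A          B          D
  Initial     0.2077    0.09533    0.01865       5.63
  Change     -0.1322     0.1322    0.04408    0.08816
  Equil      0.07546     0.2276    0.06273      5.718
  solve Keq expr → x = 0.04408; check Q = 56.25
Then change container volume by factor 1.25 (V_new/V_old).
Step 2:
                   L          A          B          D
  Initial    0.06037     0.1821    0.05018      4.575
  Change   -0.008748   0.008748   0.002916   0.005832
  Equil      0.05162     0.1908     0.0531       4.58
  solve Keq expr → x = 0.002916; check Q = 56.25

Direction: forward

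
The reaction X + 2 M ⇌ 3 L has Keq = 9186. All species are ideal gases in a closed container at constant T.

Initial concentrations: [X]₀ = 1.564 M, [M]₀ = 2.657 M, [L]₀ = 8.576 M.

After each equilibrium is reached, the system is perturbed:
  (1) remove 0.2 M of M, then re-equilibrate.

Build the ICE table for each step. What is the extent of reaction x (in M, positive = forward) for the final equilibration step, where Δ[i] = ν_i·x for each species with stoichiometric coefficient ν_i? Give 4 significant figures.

Q₀ = 57.13 vs Keq = 9186 ⇒ Q<K, forward
Step 1:
                  X         M         L
  Initial     1.564     2.657     8.576
  Change      -1.04     -2.08     3.121
  Equil      0.5238    0.5767      11.7
  solve Keq expr → x = 1.04; check Q = 9186
Then remove 0.2 M of M.
Step 2:
                  X         M         L
  Initial    0.5238    0.3767      11.7
  Change    0.07394    0.1479   -0.2218
  Equil      0.5978    0.5245     11.47
  solve Keq expr → x = -0.07394; check Q = 9186

x = -0.07394 M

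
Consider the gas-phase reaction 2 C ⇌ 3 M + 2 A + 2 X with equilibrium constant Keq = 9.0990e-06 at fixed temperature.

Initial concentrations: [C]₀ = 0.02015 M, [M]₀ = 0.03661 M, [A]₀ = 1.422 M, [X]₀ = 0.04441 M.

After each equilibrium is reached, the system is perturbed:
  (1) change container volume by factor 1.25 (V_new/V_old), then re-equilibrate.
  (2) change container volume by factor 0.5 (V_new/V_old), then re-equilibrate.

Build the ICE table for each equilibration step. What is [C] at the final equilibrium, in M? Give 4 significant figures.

Q₀ = 4.8196e-04 vs Keq = 9.0990e-06 ⇒ Q>K, reverse
Step 1:
                  C         M         A         X
  Initial   0.02015   0.03661     1.422   0.04441
  Change    0.01295  -0.01943  -0.01295  -0.01295
  Equil      0.0331   0.01718     1.409   0.03146
  solve Keq expr → x = -0.006476; check Q = 9.0990e-06
Then change container volume by factor 1.25 (V_new/V_old).
Step 2:
                  C         M         A         X
  Initial   0.02648   0.01375     1.127   0.02517
  Change    -0.0025   0.00375    0.0025    0.0025
  Equil     0.02398    0.0175      1.13   0.02767
  solve Keq expr → x = 0.00125; check Q = 9.0990e-06
Then change container volume by factor 0.5 (V_new/V_old).
Step 3:
                  C         M         A         X
  Initial   0.04796   0.03499     2.259   0.05533
  Change    0.01299  -0.01948  -0.01299  -0.01299
  Equil     0.06095   0.01551     2.246   0.04235
  solve Keq expr → x = -0.006493; check Q = 9.0990e-06

[C]_eq = 0.06095 M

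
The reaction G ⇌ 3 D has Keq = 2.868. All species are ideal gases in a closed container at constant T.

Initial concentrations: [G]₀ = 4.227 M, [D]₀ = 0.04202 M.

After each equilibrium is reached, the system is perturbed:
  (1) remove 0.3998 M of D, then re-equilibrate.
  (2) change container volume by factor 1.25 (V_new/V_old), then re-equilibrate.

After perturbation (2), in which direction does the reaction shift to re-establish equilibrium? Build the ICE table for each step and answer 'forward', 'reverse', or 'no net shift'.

Q₀ = 1.7552e-05 vs Keq = 2.868 ⇒ Q<K, forward
Step 1:
                   G          D
  Initial      4.227    0.04202
  Change     -0.7065      2.119
  Equil        3.521      2.161
  solve Keq expr → x = 0.7065; check Q = 2.868
Then remove 0.3998 M of D.
Step 2:
                   G          D
  Initial      3.521      1.762
  Change     -0.1247      0.374
  Equil        3.396      2.136
  solve Keq expr → x = 0.1247; check Q = 2.868
Then change container volume by factor 1.25 (V_new/V_old).
Step 3:
                   G          D
  Initial      2.717      1.708
  Change    -0.08443     0.2533
  Equil        2.632      1.962
  solve Keq expr → x = 0.08443; check Q = 2.868

Direction: forward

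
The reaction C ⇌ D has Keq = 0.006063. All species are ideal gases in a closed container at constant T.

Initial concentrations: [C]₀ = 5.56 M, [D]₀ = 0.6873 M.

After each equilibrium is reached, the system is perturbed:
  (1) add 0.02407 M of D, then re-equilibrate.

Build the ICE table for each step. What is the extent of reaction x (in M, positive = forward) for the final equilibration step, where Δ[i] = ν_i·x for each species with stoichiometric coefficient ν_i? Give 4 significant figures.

x = -0.02392 M

Q₀ = 0.1236 vs Keq = 0.006063 ⇒ Q>K, reverse
Step 1:
                    C           D
  init           5.56      0.6873
  Δ            0.6497     -0.6497
  eq             6.21     0.03765
  solve Keq expr → x = -0.6497; check Q = 0.006063
Then add 0.02407 M of D.
Step 2:
                    C           D
  init           6.21     0.06172
  Δ           0.02392    -0.02392
  eq            6.234     0.03779
  solve Keq expr → x = -0.02392; check Q = 0.006063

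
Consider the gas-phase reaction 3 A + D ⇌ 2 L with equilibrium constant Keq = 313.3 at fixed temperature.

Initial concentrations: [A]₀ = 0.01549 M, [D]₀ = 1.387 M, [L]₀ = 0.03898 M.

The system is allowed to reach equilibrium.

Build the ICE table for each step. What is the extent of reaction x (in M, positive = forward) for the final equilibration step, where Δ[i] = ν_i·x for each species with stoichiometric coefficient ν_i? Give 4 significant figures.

Q₀ = 294.7 vs Keq = 313.3 ⇒ Q<K, forward
Step 1:
                  A         D         L
  init      0.01549     1.387   0.03898
  Δ       -2.6569e-04 -8.8564e-05 1.7713e-04
  eq        0.01522     1.387   0.03916
  solve Keq expr → x = 8.8564e-05; check Q = 313.3

x = 8.8564e-05 M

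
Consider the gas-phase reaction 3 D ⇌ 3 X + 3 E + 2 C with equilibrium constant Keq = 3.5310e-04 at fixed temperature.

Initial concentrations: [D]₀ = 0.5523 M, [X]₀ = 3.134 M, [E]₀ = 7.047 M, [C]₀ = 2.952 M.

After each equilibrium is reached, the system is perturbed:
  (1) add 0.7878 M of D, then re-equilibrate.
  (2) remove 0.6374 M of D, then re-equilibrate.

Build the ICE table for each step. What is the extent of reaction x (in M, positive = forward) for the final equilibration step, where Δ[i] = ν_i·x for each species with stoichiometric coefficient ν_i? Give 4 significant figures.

Q₀ = 5.5721e+05 vs Keq = 3.5310e-04 ⇒ Q>K, reverse
Step 1:
                  D         X         E         C
  Initial    0.5523     3.134     7.047     2.952
  Change      3.066    -3.066    -3.066    -2.044
  Equil       3.618   0.06848     3.981    0.9083
  solve Keq expr → x = -1.022; check Q = 3.5310e-04
Then add 0.7878 M of D.
Step 2:
                  D         X         E         C
  Initial     4.406   0.06848     3.981    0.9083
  Change   -0.01381   0.01381   0.01381  0.009205
  Equil       4.392   0.08228     3.995    0.9175
  solve Keq expr → x = 0.004603; check Q = 3.5310e-04
Then remove 0.6374 M of D.
Step 3:
                  D         X         E         C
  Initial     3.754   0.08228     3.995    0.9175
  Change    0.01115  -0.01115  -0.01115 -0.007434
  Equil       3.766   0.07113     3.984    0.9101
  solve Keq expr → x = -0.003717; check Q = 3.5310e-04

x = -0.003717 M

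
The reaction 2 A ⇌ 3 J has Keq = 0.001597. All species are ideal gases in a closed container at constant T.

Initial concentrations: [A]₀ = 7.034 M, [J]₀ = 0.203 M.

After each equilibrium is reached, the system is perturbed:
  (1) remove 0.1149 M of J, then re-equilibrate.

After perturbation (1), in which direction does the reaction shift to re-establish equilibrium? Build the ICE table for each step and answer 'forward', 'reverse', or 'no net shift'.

Q₀ = 1.6908e-04 vs Keq = 0.001597 ⇒ Q<K, forward
Step 1:
                    A           J
  Initial       7.034       0.203
  Change      -0.1467      0.2201
  Equil         6.887      0.4231
  solve Keq expr → x = 0.07337; check Q = 0.001597
Then remove 0.1149 M of J.
Step 2:
                    A           J
  Initial       6.887      0.3082
  Change     -0.07456      0.1118
  Equil         6.813      0.4201
  solve Keq expr → x = 0.03728; check Q = 0.001597

Direction: forward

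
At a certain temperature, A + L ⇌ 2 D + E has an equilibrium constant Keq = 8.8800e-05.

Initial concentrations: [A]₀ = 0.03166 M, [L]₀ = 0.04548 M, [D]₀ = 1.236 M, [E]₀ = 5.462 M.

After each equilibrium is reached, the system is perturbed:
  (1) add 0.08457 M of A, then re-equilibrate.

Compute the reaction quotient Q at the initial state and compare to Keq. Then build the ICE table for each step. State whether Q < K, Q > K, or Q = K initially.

Q₀ = 5795 vs Keq = 8.8800e-05 ⇒ Q>K, reverse
Step 1:
                  A         L         D         E
  init      0.03166   0.04548     1.236     5.462
  Δ          0.6166    0.6166    -1.233   -0.6166
  eq         0.6483    0.6621  0.002805     4.845
  solve Keq expr → x = -0.6166; check Q = 8.8800e-05
Then add 0.08457 M of A.
Step 2:
                  A         L         D         E
  init       0.7328    0.6621  0.002805     4.845
  Δ       -8.8464e-05 -8.8464e-05 1.7693e-04 8.8464e-05
  eq         0.7327     0.662  0.002982     4.845
  solve Keq expr → x = 8.8464e-05; check Q = 8.8800e-05

Q₀ = 5795; Q > K (proceeds reverse)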